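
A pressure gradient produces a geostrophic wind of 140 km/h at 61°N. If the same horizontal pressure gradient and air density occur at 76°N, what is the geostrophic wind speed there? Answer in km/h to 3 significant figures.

With the same pressure gradient and density, V_g ∝ 1/f ∝ 1/sin φ.
V₂ = V₁ · sin φ₁ / sin φ₂ = 140 × sin 61° / sin 76°
V₂ = 140 × 0.8746/0.9703 = 126 km/h

126 km/h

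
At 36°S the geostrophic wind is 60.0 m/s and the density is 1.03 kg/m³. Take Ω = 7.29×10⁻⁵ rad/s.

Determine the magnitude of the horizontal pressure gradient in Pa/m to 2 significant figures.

5.3×10⁻³ Pa/m

Coriolis parameter at 36°S:
f = 2Ω sin φ = 2 × 7.29×10⁻⁵ × sin 36° = 8.57×10⁻⁵ s⁻¹
Geostrophic balance rearranged: |∂P/∂n| = f ρ V_g
|∂P/∂n| = 8.57×10⁻⁵ × 1.03 × 60.0 = 5.30×10⁻³ Pa/m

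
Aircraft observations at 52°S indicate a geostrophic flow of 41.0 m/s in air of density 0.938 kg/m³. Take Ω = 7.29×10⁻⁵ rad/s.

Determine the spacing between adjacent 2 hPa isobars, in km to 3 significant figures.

Coriolis parameter at 52°S:
f = 2Ω sin φ = 2 × 7.29×10⁻⁵ × sin 52° = 1.15×10⁻⁴ s⁻¹
Geostrophic balance rearranged: |∂P/∂n| = f ρ V_g
|∂P/∂n| = 1.15×10⁻⁴ × 0.938 × 41.0 = 4.42×10⁻³ Pa/m
Isobar spacing: Δn = ΔP/|∂P/∂n| = 200 Pa / 4.42×10⁻³ Pa/m = 45264 m ≈ 45.3 km

45.3 km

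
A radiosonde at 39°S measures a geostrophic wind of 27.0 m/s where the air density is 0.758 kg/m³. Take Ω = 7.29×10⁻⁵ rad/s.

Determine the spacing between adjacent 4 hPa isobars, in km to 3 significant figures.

213 km

Coriolis parameter at 39°S:
f = 2Ω sin φ = 2 × 7.29×10⁻⁵ × sin 39° = 9.18×10⁻⁵ s⁻¹
Geostrophic balance rearranged: |∂P/∂n| = f ρ V_g
|∂P/∂n| = 9.18×10⁻⁵ × 0.758 × 27.0 = 1.88×10⁻³ Pa/m
Isobar spacing: Δn = ΔP/|∂P/∂n| = 400 Pa / 1.88×10⁻³ Pa/m = 213009 m ≈ 213 km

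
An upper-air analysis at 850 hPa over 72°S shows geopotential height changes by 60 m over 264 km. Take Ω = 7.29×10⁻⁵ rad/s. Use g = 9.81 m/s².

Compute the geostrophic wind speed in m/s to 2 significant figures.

16 m/s

Coriolis parameter at 72°S:
f = 2Ω sin φ = 2 × 7.29×10⁻⁵ × sin 72° = 1.39×10⁻⁴ s⁻¹
Height gradient: |∂Z/∂n| = 60 m / 264000 m = 2.27×10⁻⁴
On a pressure surface, geostrophic balance gives V_g = (g/f)|∂Z/∂n|:
V_g = 9.81 × 2.27×10⁻⁴ / 1.39×10⁻⁴ = 16.1 m/s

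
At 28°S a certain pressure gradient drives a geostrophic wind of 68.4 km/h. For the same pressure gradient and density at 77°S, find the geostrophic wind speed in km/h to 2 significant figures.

With the same pressure gradient and density, V_g ∝ 1/f ∝ 1/sin φ.
V₂ = V₁ · sin φ₁ / sin φ₂ = 68.4 × sin 28° / sin 77°
V₂ = 68.4 × 0.4695/0.9744 = 33 km/h

33 km/h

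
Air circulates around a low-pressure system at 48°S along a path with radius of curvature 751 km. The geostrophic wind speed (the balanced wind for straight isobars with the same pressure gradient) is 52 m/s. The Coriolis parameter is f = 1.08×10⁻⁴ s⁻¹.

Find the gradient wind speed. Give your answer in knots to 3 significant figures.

70.0 knots

Around a low, centrifugal force acts outward with Coriolis, so pressure-gradient force balances both:
(1/ρ)|∂P/∂n| = fV + V²/R  →  V² + fR·V − fR·V_g = 0
With fR = 1.08×10⁻⁴ × 751×10³ m = 81.1 m/s:
V = [−fR + √((fR)² + 4 fR V_g)]/2 = [−81.1 + √(81.1² + 4×81.1×52)]/2 = 36 m/s
Subgeostrophic (V < V_g = 52 m/s), as expected around a low.
Converting: 36 m/s × 1.944 = 70.0 knots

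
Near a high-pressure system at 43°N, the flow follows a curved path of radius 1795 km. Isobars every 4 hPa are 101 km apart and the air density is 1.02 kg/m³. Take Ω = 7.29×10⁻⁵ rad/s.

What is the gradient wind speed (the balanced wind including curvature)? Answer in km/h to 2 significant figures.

210 km/h

Coriolis parameter at 43°N:
f = 2Ω sin φ = 2 × 7.29×10⁻⁵ × sin 43° = 9.94×10⁻⁵ s⁻¹
Pressure gradient: |∂P/∂n| = 400 Pa / 101000 m = 3.96×10⁻³ Pa/m
Geostrophic speed: V_g = |∂P/∂n|/(fρ) = 3.96×10⁻³/(9.94×10⁻⁵ × 1.02) = 39.0 m/s
Around a high, pressure-gradient force acts outward with centrifugal, so Coriolis balances both:
fV = (1/ρ)|∂P/∂n| + V²/R  →  V² − fR·V + fR·V_g = 0
With fR = 9.94×10⁻⁵ × 1795×10³ m = 178 m/s:
V = [fR − √((fR)² − 4 fR V_g)]/2 = [178 − √(178² − 4×178×39)]/2 = 57.7 m/s
Supergeostrophic (V > V_g = 39 m/s), as expected around a high.
Converting: 57.7 m/s × 3.6 = 210 km/h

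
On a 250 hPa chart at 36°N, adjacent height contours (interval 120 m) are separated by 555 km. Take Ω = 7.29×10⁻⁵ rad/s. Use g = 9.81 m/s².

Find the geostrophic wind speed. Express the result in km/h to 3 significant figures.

Coriolis parameter at 36°N:
f = 2Ω sin φ = 2 × 7.29×10⁻⁵ × sin 36° = 8.57×10⁻⁵ s⁻¹
Height gradient: |∂Z/∂n| = 120 m / 555000 m = 2.16×10⁻⁴
On a pressure surface, geostrophic balance gives V_g = (g/f)|∂Z/∂n|:
V_g = 9.81 × 2.16×10⁻⁴ / 8.57×10⁻⁵ = 24.8 m/s
Converting: 24.8 m/s × 3.6 = 89.1 km/h

89.1 km/h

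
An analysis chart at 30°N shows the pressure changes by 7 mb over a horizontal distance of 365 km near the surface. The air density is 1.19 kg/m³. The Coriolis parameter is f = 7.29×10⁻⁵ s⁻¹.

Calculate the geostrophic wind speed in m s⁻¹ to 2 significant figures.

22 m s⁻¹

Pressure gradient: |∂P/∂n| = 700 Pa / 365000 m = 1.92×10⁻³ Pa/m
Geostrophic balance (pressure-gradient force = Coriolis force):
V_g = (1/(fρ)) |∂P/∂n| = 1.92×10⁻³ / (7.29×10⁻⁵ × 1.19) = 22.1 m/s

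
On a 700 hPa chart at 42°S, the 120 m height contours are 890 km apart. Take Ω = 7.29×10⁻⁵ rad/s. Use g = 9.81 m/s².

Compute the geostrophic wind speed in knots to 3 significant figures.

Coriolis parameter at 42°S:
f = 2Ω sin φ = 2 × 7.29×10⁻⁵ × sin 42° = 9.76×10⁻⁵ s⁻¹
Height gradient: |∂Z/∂n| = 120 m / 890000 m = 1.35×10⁻⁴
On a pressure surface, geostrophic balance gives V_g = (g/f)|∂Z/∂n|:
V_g = 9.81 × 1.35×10⁻⁴ / 9.76×10⁻⁵ = 13.6 m/s
Converting: 13.6 m/s × 1.944 = 26.4 knots

26.4 knots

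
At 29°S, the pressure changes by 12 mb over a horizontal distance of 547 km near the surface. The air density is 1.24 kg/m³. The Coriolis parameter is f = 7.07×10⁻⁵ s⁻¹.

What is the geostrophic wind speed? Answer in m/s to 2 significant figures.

25 m/s

Pressure gradient: |∂P/∂n| = 1200 Pa / 547000 m = 2.19×10⁻³ Pa/m
Geostrophic balance (pressure-gradient force = Coriolis force):
V_g = (1/(fρ)) |∂P/∂n| = 2.19×10⁻³ / (7.07×10⁻⁵ × 1.24) = 25.0 m/s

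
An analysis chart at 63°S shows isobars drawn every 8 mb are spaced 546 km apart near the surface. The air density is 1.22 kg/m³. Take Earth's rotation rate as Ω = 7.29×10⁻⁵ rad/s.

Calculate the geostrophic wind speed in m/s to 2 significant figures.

Coriolis parameter at 63°S:
f = 2Ω sin φ = 2 × 7.29×10⁻⁵ × sin 63° = 1.30×10⁻⁴ s⁻¹
Pressure gradient: |∂P/∂n| = 800 Pa / 546000 m = 1.47×10⁻³ Pa/m
Geostrophic balance (pressure-gradient force = Coriolis force):
V_g = (1/(fρ)) |∂P/∂n| = 1.47×10⁻³ / (1.30×10⁻⁴ × 1.22) = 9.24 m/s

9.2 m/s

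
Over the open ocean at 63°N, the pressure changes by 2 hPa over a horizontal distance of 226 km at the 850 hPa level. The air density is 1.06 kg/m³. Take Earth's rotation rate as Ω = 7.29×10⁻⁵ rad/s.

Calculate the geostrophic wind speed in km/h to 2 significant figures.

Coriolis parameter at 63°N:
f = 2Ω sin φ = 2 × 7.29×10⁻⁵ × sin 63° = 1.30×10⁻⁴ s⁻¹
Pressure gradient: |∂P/∂n| = 200 Pa / 226000 m = 8.85×10⁻⁴ Pa/m
Geostrophic balance (pressure-gradient force = Coriolis force):
V_g = (1/(fρ)) |∂P/∂n| = 8.85×10⁻⁴ / (1.30×10⁻⁴ × 1.06) = 6.43 m/s
Converting: 6.43 m/s × 3.6 = 23 km/h

23 km/h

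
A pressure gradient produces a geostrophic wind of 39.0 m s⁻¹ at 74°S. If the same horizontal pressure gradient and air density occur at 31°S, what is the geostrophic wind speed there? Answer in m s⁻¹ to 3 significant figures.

With the same pressure gradient and density, V_g ∝ 1/f ∝ 1/sin φ.
V₂ = V₁ · sin φ₁ / sin φ₂ = 39.0 × sin 74° / sin 31°
V₂ = 39.0 × 0.9613/0.5150 = 72.8 m s⁻¹

72.8 m s⁻¹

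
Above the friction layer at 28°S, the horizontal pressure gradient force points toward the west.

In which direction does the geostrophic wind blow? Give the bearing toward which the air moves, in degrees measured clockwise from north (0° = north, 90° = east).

180°

The pressure-gradient force points toward the west (bearing 270°).
Geostrophic balance: in the Southern Hemisphere the Coriolis force deflects motion to the left, so the geostrophic wind blows 90° to the left of the pressure-gradient force (low pressure on the right).
Rotating 270° by 90° counterclockwise gives 180° — the wind blows toward the south.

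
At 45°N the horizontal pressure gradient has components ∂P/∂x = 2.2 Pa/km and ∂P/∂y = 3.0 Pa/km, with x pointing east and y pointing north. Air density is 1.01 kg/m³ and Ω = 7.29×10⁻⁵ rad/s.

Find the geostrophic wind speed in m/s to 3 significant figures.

35.7 m/s

Coriolis parameter at 45°N:
f = 2Ω sin φ = 2 × 7.29×10⁻⁵ × sin 45° = 1.03×10⁻⁴ s⁻¹
Component geostrophic relations (x east, y north):
u_g = −(1/(fρ)) ∂P/∂y,  v_g = (1/(fρ)) ∂P/∂x
u_g = −(3.0×10⁻³)/(1.03×10⁻⁴ × 1.01) = −28.8 m/s;  v_g = (2.2×10⁻³)/(1.03×10⁻⁴ × 1.01) = 21.1 m/s
|V_g| = √(u_g² + v_g²) = 35.7 m/s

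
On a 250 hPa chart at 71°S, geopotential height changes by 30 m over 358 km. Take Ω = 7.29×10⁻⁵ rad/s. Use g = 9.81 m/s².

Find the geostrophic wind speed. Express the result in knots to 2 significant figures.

12 knots

Coriolis parameter at 71°S:
f = 2Ω sin φ = 2 × 7.29×10⁻⁵ × sin 71° = 1.38×10⁻⁴ s⁻¹
Height gradient: |∂Z/∂n| = 30 m / 358000 m = 8.38×10⁻⁵
On a pressure surface, geostrophic balance gives V_g = (g/f)|∂Z/∂n|:
V_g = 9.81 × 8.38×10⁻⁵ / 1.38×10⁻⁴ = 5.96 m/s
Converting: 5.96 m/s × 1.944 = 12 knots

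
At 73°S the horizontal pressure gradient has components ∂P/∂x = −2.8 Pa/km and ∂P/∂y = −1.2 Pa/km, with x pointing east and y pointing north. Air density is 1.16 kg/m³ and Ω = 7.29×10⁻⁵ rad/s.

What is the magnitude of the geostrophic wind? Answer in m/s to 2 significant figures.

Coriolis parameter at 73°S:
f = 2Ω sin φ = 2 × 7.29×10⁻⁵ × sin 73° = 1.39×10⁻⁴ s⁻¹
In the Southern Hemisphere f is negative: f = −1.39×10⁻⁴ s⁻¹.
Component geostrophic relations (x east, y north):
u_g = −(1/(fρ)) ∂P/∂y,  v_g = (1/(fρ)) ∂P/∂x
u_g = −(−1.2×10⁻³)/(−1.39×10⁻⁴ × 1.16) = −7.42 m/s;  v_g = (−2.8×10⁻³)/(−1.39×10⁻⁴ × 1.16) = 17.3 m/s
|V_g| = √(u_g² + v_g²) = 18.8 m/s

19 m/s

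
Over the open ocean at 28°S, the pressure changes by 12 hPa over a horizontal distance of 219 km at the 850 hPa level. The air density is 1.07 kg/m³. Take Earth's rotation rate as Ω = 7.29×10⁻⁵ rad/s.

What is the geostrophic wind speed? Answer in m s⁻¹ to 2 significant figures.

75 m s⁻¹

Coriolis parameter at 28°S:
f = 2Ω sin φ = 2 × 7.29×10⁻⁵ × sin 28° = 6.84×10⁻⁵ s⁻¹
Pressure gradient: |∂P/∂n| = 1200 Pa / 219000 m = 5.48×10⁻³ Pa/m
Geostrophic balance (pressure-gradient force = Coriolis force):
V_g = (1/(fρ)) |∂P/∂n| = 5.48×10⁻³ / (6.84×10⁻⁵ × 1.07) = 74.8 m/s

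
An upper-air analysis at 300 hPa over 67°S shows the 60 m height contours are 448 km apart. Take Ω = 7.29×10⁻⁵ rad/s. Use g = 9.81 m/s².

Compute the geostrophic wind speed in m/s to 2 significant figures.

9.8 m/s

Coriolis parameter at 67°S:
f = 2Ω sin φ = 2 × 7.29×10⁻⁵ × sin 67° = 1.34×10⁻⁴ s⁻¹
Height gradient: |∂Z/∂n| = 60 m / 448000 m = 1.34×10⁻⁴
On a pressure surface, geostrophic balance gives V_g = (g/f)|∂Z/∂n|:
V_g = 9.81 × 1.34×10⁻⁴ / 1.34×10⁻⁴ = 9.79 m/s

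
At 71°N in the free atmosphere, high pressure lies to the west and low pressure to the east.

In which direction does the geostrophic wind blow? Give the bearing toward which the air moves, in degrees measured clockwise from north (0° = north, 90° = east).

The pressure-gradient force points toward the east (bearing 090°).
Geostrophic balance: in the Northern Hemisphere the Coriolis force deflects motion to the right, so the geostrophic wind blows 90° to the right of the pressure-gradient force (low pressure on the left).
Rotating 090° by 90° clockwise gives 180° — the wind blows toward the south.

180°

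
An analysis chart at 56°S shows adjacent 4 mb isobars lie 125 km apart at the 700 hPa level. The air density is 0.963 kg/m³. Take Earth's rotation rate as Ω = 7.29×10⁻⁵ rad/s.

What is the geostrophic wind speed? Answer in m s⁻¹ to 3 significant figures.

Coriolis parameter at 56°S:
f = 2Ω sin φ = 2 × 7.29×10⁻⁵ × sin 56° = 1.21×10⁻⁴ s⁻¹
Pressure gradient: |∂P/∂n| = 400 Pa / 125000 m = 3.20×10⁻³ Pa/m
Geostrophic balance (pressure-gradient force = Coriolis force):
V_g = (1/(fρ)) |∂P/∂n| = 3.20×10⁻³ / (1.21×10⁻⁴ × 0.963) = 27.5 m/s

27.5 m s⁻¹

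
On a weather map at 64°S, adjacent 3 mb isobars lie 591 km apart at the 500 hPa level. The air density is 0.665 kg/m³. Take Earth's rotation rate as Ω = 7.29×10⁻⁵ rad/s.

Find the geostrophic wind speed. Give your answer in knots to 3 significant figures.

11.3 knots

Coriolis parameter at 64°S:
f = 2Ω sin φ = 2 × 7.29×10⁻⁵ × sin 64° = 1.31×10⁻⁴ s⁻¹
Pressure gradient: |∂P/∂n| = 300 Pa / 591000 m = 5.08×10⁻⁴ Pa/m
Geostrophic balance (pressure-gradient force = Coriolis force):
V_g = (1/(fρ)) |∂P/∂n| = 5.08×10⁻⁴ / (1.31×10⁻⁴ × 0.665) = 5.82 m/s
Converting: 5.82 m/s × 1.944 = 11.3 knots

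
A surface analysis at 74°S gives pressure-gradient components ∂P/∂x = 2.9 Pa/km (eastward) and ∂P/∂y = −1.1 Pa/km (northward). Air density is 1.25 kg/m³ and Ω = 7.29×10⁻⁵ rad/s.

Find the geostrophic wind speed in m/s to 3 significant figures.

17.7 m/s

Coriolis parameter at 74°S:
f = 2Ω sin φ = 2 × 7.29×10⁻⁵ × sin 74° = 1.40×10⁻⁴ s⁻¹
In the Southern Hemisphere f is negative: f = −1.40×10⁻⁴ s⁻¹.
Component geostrophic relations (x east, y north):
u_g = −(1/(fρ)) ∂P/∂y,  v_g = (1/(fρ)) ∂P/∂x
u_g = −(−1.1×10⁻³)/(−1.40×10⁻⁴ × 1.25) = −6.28 m/s;  v_g = (2.9×10⁻³)/(−1.40×10⁻⁴ × 1.25) = −16.6 m/s
|V_g| = √(u_g² + v_g²) = 17.7 m/s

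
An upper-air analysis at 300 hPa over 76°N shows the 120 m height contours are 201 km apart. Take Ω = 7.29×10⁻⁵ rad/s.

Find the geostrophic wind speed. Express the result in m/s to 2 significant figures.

41 m/s

Coriolis parameter at 76°N:
f = 2Ω sin φ = 2 × 7.29×10⁻⁵ × sin 76° = 1.41×10⁻⁴ s⁻¹
Height gradient: |∂Z/∂n| = 120 m / 201000 m = 5.97×10⁻⁴
On a pressure surface, geostrophic balance gives V_g = (g/f)|∂Z/∂n|:
V_g = 9.81 × 5.97×10⁻⁴ / 1.41×10⁻⁴ = 41.4 m/s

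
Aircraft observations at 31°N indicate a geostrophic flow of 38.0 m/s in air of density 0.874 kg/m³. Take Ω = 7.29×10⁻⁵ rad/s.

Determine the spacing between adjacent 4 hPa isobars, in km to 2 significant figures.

160 km

Coriolis parameter at 31°N:
f = 2Ω sin φ = 2 × 7.29×10⁻⁵ × sin 31° = 7.51×10⁻⁵ s⁻¹
Geostrophic balance rearranged: |∂P/∂n| = f ρ V_g
|∂P/∂n| = 7.51×10⁻⁵ × 0.874 × 38.0 = 2.49×10⁻³ Pa/m
Isobar spacing: Δn = ΔP/|∂P/∂n| = 400 Pa / 2.49×10⁻³ Pa/m = 160387 m ≈ 160 km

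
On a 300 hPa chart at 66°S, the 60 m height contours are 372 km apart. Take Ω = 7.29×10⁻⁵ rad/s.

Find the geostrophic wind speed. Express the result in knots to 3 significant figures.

23.1 knots

Coriolis parameter at 66°S:
f = 2Ω sin φ = 2 × 7.29×10⁻⁵ × sin 66° = 1.33×10⁻⁴ s⁻¹
Height gradient: |∂Z/∂n| = 60 m / 372000 m = 1.61×10⁻⁴
On a pressure surface, geostrophic balance gives V_g = (g/f)|∂Z/∂n|:
V_g = 9.81 × 1.61×10⁻⁴ / 1.33×10⁻⁴ = 11.9 m/s
Converting: 11.9 m/s × 1.944 = 23.1 knots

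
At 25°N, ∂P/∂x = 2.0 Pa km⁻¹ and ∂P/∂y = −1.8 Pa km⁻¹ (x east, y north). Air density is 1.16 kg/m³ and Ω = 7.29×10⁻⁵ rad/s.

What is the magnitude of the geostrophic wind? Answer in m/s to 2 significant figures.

38 m/s

Coriolis parameter at 25°N:
f = 2Ω sin φ = 2 × 7.29×10⁻⁵ × sin 25° = 6.16×10⁻⁵ s⁻¹
Component geostrophic relations (x east, y north):
u_g = −(1/(fρ)) ∂P/∂y,  v_g = (1/(fρ)) ∂P/∂x
u_g = −(−1.8×10⁻³)/(6.16×10⁻⁵ × 1.16) = 25.2 m/s;  v_g = (2.0×10⁻³)/(6.16×10⁻⁵ × 1.16) = 28.0 m/s
|V_g| = √(u_g² + v_g²) = 37.6 m/s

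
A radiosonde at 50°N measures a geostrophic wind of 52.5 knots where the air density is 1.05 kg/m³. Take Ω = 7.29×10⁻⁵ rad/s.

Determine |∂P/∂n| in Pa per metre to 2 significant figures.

Coriolis parameter at 50°N:
f = 2Ω sin φ = 2 × 7.29×10⁻⁵ × sin 50° = 1.12×10⁻⁴ s⁻¹
Wind speed in SI: 52.5 knots = 27.0 m/s
Geostrophic balance rearranged: |∂P/∂n| = f ρ V_g
|∂P/∂n| = 1.12×10⁻⁴ × 1.05 × 27.0 = 3.17×10⁻³ Pa/m

3.2×10⁻³ Pa/m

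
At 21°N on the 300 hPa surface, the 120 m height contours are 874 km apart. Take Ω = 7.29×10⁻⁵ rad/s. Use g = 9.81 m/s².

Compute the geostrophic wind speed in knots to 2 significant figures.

50 knots

Coriolis parameter at 21°N:
f = 2Ω sin φ = 2 × 7.29×10⁻⁵ × sin 21° = 5.23×10⁻⁵ s⁻¹
Height gradient: |∂Z/∂n| = 120 m / 874000 m = 1.37×10⁻⁴
On a pressure surface, geostrophic balance gives V_g = (g/f)|∂Z/∂n|:
V_g = 9.81 × 1.37×10⁻⁴ / 5.23×10⁻⁵ = 25.8 m/s
Converting: 25.8 m/s × 1.944 = 50 knots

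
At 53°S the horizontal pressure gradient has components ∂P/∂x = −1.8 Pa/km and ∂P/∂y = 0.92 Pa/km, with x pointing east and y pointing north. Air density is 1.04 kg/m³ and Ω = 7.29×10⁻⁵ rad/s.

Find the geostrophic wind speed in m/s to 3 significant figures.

16.7 m/s

Coriolis parameter at 53°S:
f = 2Ω sin φ = 2 × 7.29×10⁻⁵ × sin 53° = 1.16×10⁻⁴ s⁻¹
In the Southern Hemisphere f is negative: f = −1.16×10⁻⁴ s⁻¹.
Component geostrophic relations (x east, y north):
u_g = −(1/(fρ)) ∂P/∂y,  v_g = (1/(fρ)) ∂P/∂x
u_g = −(0.92×10⁻³)/(−1.16×10⁻⁴ × 1.04) = 7.60 m/s;  v_g = (−1.8×10⁻³)/(−1.16×10⁻⁴ × 1.04) = 14.9 m/s
|V_g| = √(u_g² + v_g²) = 16.7 m/s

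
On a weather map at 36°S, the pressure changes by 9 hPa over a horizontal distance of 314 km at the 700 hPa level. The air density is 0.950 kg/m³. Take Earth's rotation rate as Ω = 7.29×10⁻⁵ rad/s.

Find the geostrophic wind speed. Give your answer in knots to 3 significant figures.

Coriolis parameter at 36°S:
f = 2Ω sin φ = 2 × 7.29×10⁻⁵ × sin 36° = 8.57×10⁻⁵ s⁻¹
Pressure gradient: |∂P/∂n| = 900 Pa / 314000 m = 2.87×10⁻³ Pa/m
Geostrophic balance (pressure-gradient force = Coriolis force):
V_g = (1/(fρ)) |∂P/∂n| = 2.87×10⁻³ / (8.57×10⁻⁵ × 0.950) = 35.2 m/s
Converting: 35.2 m/s × 1.944 = 68.4 knots

68.4 knots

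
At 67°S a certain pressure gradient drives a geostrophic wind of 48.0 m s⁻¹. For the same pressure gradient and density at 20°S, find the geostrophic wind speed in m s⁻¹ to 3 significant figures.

129 m s⁻¹

With the same pressure gradient and density, V_g ∝ 1/f ∝ 1/sin φ.
V₂ = V₁ · sin φ₁ / sin φ₂ = 48.0 × sin 67° / sin 20°
V₂ = 48.0 × 0.9205/0.3420 = 129 m s⁻¹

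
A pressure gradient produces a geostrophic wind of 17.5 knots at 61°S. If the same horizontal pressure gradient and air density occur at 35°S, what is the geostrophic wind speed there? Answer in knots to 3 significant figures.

With the same pressure gradient and density, V_g ∝ 1/f ∝ 1/sin φ.
V₂ = V₁ · sin φ₁ / sin φ₂ = 17.5 × sin 61° / sin 35°
V₂ = 17.5 × 0.8746/0.5736 = 26.7 knots

26.7 knots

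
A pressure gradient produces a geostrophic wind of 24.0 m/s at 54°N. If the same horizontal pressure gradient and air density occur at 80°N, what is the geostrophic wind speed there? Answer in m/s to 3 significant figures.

With the same pressure gradient and density, V_g ∝ 1/f ∝ 1/sin φ.
V₂ = V₁ · sin φ₁ / sin φ₂ = 24.0 × sin 54° / sin 80°
V₂ = 24.0 × 0.8090/0.9848 = 19.7 m/s

19.7 m/s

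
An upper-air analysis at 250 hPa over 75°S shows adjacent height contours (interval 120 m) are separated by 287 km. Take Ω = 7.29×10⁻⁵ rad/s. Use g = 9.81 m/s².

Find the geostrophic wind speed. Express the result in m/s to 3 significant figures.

Coriolis parameter at 75°S:
f = 2Ω sin φ = 2 × 7.29×10⁻⁵ × sin 75° = 1.41×10⁻⁴ s⁻¹
Height gradient: |∂Z/∂n| = 120 m / 287000 m = 4.18×10⁻⁴
On a pressure surface, geostrophic balance gives V_g = (g/f)|∂Z/∂n|:
V_g = 9.81 × 4.18×10⁻⁴ / 1.41×10⁻⁴ = 29.1 m/s

29.1 m/s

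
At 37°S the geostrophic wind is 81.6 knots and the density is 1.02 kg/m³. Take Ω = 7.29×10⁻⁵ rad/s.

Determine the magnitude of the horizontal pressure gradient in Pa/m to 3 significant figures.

Coriolis parameter at 37°S:
f = 2Ω sin φ = 2 × 7.29×10⁻⁵ × sin 37° = 8.77×10⁻⁵ s⁻¹
Wind speed in SI: 81.6 knots = 42.0 m/s
Geostrophic balance rearranged: |∂P/∂n| = f ρ V_g
|∂P/∂n| = 8.77×10⁻⁵ × 1.02 × 42.0 = 3.76×10⁻³ Pa/m

3.76×10⁻³ Pa/m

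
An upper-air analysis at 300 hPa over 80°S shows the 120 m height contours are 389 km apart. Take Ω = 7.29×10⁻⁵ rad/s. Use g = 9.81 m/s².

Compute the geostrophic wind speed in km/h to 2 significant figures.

76 km/h

Coriolis parameter at 80°S:
f = 2Ω sin φ = 2 × 7.29×10⁻⁵ × sin 80° = 1.44×10⁻⁴ s⁻¹
Height gradient: |∂Z/∂n| = 120 m / 389000 m = 3.08×10⁻⁴
On a pressure surface, geostrophic balance gives V_g = (g/f)|∂Z/∂n|:
V_g = 9.81 × 3.08×10⁻⁴ / 1.44×10⁻⁴ = 21.1 m/s
Converting: 21.1 m/s × 3.6 = 76 km/h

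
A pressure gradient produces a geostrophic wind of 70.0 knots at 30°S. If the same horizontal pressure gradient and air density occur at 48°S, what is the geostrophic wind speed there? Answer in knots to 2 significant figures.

With the same pressure gradient and density, V_g ∝ 1/f ∝ 1/sin φ.
V₂ = V₁ · sin φ₁ / sin φ₂ = 70.0 × sin 30° / sin 48°
V₂ = 70.0 × 0.5000/0.7431 = 47 knots

47 knots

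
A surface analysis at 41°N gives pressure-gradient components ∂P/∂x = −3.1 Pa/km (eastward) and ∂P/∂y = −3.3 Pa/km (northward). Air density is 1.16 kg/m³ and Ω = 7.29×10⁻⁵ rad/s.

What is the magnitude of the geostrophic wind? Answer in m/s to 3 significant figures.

Coriolis parameter at 41°N:
f = 2Ω sin φ = 2 × 7.29×10⁻⁵ × sin 41° = 9.57×10⁻⁵ s⁻¹
Component geostrophic relations (x east, y north):
u_g = −(1/(fρ)) ∂P/∂y,  v_g = (1/(fρ)) ∂P/∂x
u_g = −(−3.3×10⁻³)/(9.57×10⁻⁵ × 1.16) = 29.7 m/s;  v_g = (−3.1×10⁻³)/(9.57×10⁻⁵ × 1.16) = −27.9 m/s
|V_g| = √(u_g² + v_g²) = 40.8 m/s

40.8 m/s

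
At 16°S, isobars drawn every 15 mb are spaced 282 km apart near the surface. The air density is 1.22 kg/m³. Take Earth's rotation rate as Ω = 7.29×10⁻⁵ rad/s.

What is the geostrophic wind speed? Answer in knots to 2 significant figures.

210 knots

Coriolis parameter at 16°S:
f = 2Ω sin φ = 2 × 7.29×10⁻⁵ × sin 16° = 4.02×10⁻⁵ s⁻¹
Pressure gradient: |∂P/∂n| = 1500 Pa / 282000 m = 5.32×10⁻³ Pa/m
Geostrophic balance (pressure-gradient force = Coriolis force):
V_g = (1/(fρ)) |∂P/∂n| = 5.32×10⁻³ / (4.02×10⁻⁵ × 1.22) = 108 m/s
Converting: 108 m/s × 1.944 = 210 knots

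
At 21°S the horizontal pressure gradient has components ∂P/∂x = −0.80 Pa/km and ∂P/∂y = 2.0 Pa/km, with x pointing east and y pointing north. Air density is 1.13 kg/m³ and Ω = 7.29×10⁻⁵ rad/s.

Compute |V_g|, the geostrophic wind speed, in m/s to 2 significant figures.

36 m/s

Coriolis parameter at 21°S:
f = 2Ω sin φ = 2 × 7.29×10⁻⁵ × sin 21° = 5.23×10⁻⁵ s⁻¹
In the Southern Hemisphere f is negative: f = −5.23×10⁻⁵ s⁻¹.
Component geostrophic relations (x east, y north):
u_g = −(1/(fρ)) ∂P/∂y,  v_g = (1/(fρ)) ∂P/∂x
u_g = −(2.0×10⁻³)/(−5.23×10⁻⁵ × 1.13) = 33.9 m/s;  v_g = (−0.80×10⁻³)/(−5.23×10⁻⁵ × 1.13) = 13.5 m/s
|V_g| = √(u_g² + v_g²) = 36.5 m/s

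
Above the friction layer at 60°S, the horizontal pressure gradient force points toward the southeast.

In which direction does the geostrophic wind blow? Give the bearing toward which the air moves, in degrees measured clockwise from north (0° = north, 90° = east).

045°

The pressure-gradient force points toward the southeast (bearing 135°).
Geostrophic balance: in the Southern Hemisphere the Coriolis force deflects motion to the left, so the geostrophic wind blows 90° to the left of the pressure-gradient force (low pressure on the right).
Rotating 135° by 90° counterclockwise gives 045° — the wind blows toward the northeast.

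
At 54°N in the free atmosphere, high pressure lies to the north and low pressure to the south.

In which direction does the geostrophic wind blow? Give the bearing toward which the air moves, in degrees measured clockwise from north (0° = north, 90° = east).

270°

The pressure-gradient force points toward the south (bearing 180°).
Geostrophic balance: in the Northern Hemisphere the Coriolis force deflects motion to the right, so the geostrophic wind blows 90° to the right of the pressure-gradient force (low pressure on the left).
Rotating 180° by 90° clockwise gives 270° — the wind blows toward the west.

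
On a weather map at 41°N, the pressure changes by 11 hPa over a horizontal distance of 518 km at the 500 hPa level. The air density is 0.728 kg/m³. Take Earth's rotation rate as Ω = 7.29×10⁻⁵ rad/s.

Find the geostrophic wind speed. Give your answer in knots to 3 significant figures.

59.3 knots

Coriolis parameter at 41°N:
f = 2Ω sin φ = 2 × 7.29×10⁻⁵ × sin 41° = 9.57×10⁻⁵ s⁻¹
Pressure gradient: |∂P/∂n| = 1100 Pa / 518000 m = 2.12×10⁻³ Pa/m
Geostrophic balance (pressure-gradient force = Coriolis force):
V_g = (1/(fρ)) |∂P/∂n| = 2.12×10⁻³ / (9.57×10⁻⁵ × 0.728) = 30.5 m/s
Converting: 30.5 m/s × 1.944 = 59.3 knots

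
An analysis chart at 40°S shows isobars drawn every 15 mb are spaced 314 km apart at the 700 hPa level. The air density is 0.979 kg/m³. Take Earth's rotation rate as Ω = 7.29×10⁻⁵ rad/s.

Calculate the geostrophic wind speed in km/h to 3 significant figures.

187 km/h

Coriolis parameter at 40°S:
f = 2Ω sin φ = 2 × 7.29×10⁻⁵ × sin 40° = 9.37×10⁻⁵ s⁻¹
Pressure gradient: |∂P/∂n| = 1500 Pa / 314000 m = 4.78×10⁻³ Pa/m
Geostrophic balance (pressure-gradient force = Coriolis force):
V_g = (1/(fρ)) |∂P/∂n| = 4.78×10⁻³ / (9.37×10⁻⁵ × 0.979) = 52.1 m/s
Converting: 52.1 m/s × 3.6 = 187 km/h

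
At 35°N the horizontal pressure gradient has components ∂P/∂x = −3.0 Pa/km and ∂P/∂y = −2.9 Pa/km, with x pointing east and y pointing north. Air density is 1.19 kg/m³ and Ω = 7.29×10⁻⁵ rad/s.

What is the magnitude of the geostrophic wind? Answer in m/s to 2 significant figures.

Coriolis parameter at 35°N:
f = 2Ω sin φ = 2 × 7.29×10⁻⁵ × sin 35° = 8.36×10⁻⁵ s⁻¹
Component geostrophic relations (x east, y north):
u_g = −(1/(fρ)) ∂P/∂y,  v_g = (1/(fρ)) ∂P/∂x
u_g = −(−2.9×10⁻³)/(8.36×10⁻⁵ × 1.19) = 29.1 m/s;  v_g = (−3.0×10⁻³)/(8.36×10⁻⁵ × 1.19) = −30.1 m/s
|V_g| = √(u_g² + v_g²) = 41.9 m/s

42 m/s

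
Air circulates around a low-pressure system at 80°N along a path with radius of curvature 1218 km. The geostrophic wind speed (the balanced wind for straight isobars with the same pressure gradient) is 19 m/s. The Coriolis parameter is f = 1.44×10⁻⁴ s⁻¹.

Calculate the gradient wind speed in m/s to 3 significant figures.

17.3 m/s

Around a low, centrifugal force acts outward with Coriolis, so pressure-gradient force balances both:
(1/ρ)|∂P/∂n| = fV + V²/R  →  V² + fR·V − fR·V_g = 0
With fR = 1.44×10⁻⁴ × 1218×10³ m = 175 m/s:
V = [−fR + √((fR)² + 4 fR V_g)]/2 = [−175 + √(175² + 4×175×19)]/2 = 17.3 m/s
Subgeostrophic (V < V_g = 19 m/s), as expected around a low.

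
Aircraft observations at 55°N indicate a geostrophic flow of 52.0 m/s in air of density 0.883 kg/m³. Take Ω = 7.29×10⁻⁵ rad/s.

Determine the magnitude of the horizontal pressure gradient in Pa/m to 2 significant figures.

5.5×10⁻³ Pa/m

Coriolis parameter at 55°N:
f = 2Ω sin φ = 2 × 7.29×10⁻⁵ × sin 55° = 1.19×10⁻⁴ s⁻¹
Geostrophic balance rearranged: |∂P/∂n| = f ρ V_g
|∂P/∂n| = 1.19×10⁻⁴ × 0.883 × 52.0 = 5.48×10⁻³ Pa/m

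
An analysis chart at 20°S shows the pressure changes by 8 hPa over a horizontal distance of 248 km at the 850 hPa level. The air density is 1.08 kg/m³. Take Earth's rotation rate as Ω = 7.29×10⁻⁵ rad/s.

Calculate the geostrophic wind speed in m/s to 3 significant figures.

59.9 m/s

Coriolis parameter at 20°S:
f = 2Ω sin φ = 2 × 7.29×10⁻⁵ × sin 20° = 4.99×10⁻⁵ s⁻¹
Pressure gradient: |∂P/∂n| = 800 Pa / 248000 m = 3.23×10⁻³ Pa/m
Geostrophic balance (pressure-gradient force = Coriolis force):
V_g = (1/(fρ)) |∂P/∂n| = 3.23×10⁻³ / (4.99×10⁻⁵ × 1.08) = 59.9 m/s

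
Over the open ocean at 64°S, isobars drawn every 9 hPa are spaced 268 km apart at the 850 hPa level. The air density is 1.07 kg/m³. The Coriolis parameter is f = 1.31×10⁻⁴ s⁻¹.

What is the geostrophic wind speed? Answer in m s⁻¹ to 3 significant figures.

24.0 m s⁻¹

Pressure gradient: |∂P/∂n| = 900 Pa / 268000 m = 3.36×10⁻³ Pa/m
Geostrophic balance (pressure-gradient force = Coriolis force):
V_g = (1/(fρ)) |∂P/∂n| = 3.36×10⁻³ / (1.31×10⁻⁴ × 1.07) = 24.0 m/s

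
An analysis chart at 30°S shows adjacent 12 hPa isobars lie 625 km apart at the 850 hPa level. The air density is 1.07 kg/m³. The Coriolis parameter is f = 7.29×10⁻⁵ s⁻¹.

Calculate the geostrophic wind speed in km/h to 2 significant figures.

Pressure gradient: |∂P/∂n| = 1200 Pa / 625000 m = 1.92×10⁻³ Pa/m
Geostrophic balance (pressure-gradient force = Coriolis force):
V_g = (1/(fρ)) |∂P/∂n| = 1.92×10⁻³ / (7.29×10⁻⁵ × 1.07) = 24.6 m/s
Converting: 24.6 m/s × 3.6 = 89 km/h

89 km/h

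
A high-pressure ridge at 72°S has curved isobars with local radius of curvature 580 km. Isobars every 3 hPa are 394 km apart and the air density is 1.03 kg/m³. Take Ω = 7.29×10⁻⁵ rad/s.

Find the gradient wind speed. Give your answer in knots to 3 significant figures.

Coriolis parameter at 72°S:
f = 2Ω sin φ = 2 × 7.29×10⁻⁵ × sin 72° = 1.39×10⁻⁴ s⁻¹
Pressure gradient: |∂P/∂n| = 300 Pa / 394000 m = 7.61×10⁻⁴ Pa/m
Geostrophic speed: V_g = |∂P/∂n|/(fρ) = 7.61×10⁻⁴/(1.39×10⁻⁴ × 1.03) = 5.33 m/s
Around a high, pressure-gradient force acts outward with centrifugal, so Coriolis balances both:
fV = (1/ρ)|∂P/∂n| + V²/R  →  V² − fR·V + fR·V_g = 0
With fR = 1.39×10⁻⁴ × 580×10³ m = 80.4 m/s:
V = [fR − √((fR)² − 4 fR V_g)]/2 = [80.4 − √(80.4² − 4×80.4×5.33)]/2 = 5.74 m/s
Supergeostrophic (V > V_g = 5.33 m/s), as expected around a high.
Converting: 5.74 m/s × 1.944 = 11.2 knots

11.2 knots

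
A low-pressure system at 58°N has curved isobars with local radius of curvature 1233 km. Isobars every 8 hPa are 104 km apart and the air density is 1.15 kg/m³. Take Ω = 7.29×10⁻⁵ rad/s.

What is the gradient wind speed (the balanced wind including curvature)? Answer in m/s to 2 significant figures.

Coriolis parameter at 58°N:
f = 2Ω sin φ = 2 × 7.29×10⁻⁵ × sin 58° = 1.24×10⁻⁴ s⁻¹
Pressure gradient: |∂P/∂n| = 800 Pa / 104000 m = 7.69×10⁻³ Pa/m
Geostrophic speed: V_g = |∂P/∂n|/(fρ) = 7.69×10⁻³/(1.24×10⁻⁴ × 1.15) = 54.1 m/s
Around a low, centrifugal force acts outward with Coriolis, so pressure-gradient force balances both:
(1/ρ)|∂P/∂n| = fV + V²/R  →  V² + fR·V − fR·V_g = 0
With fR = 1.24×10⁻⁴ × 1233×10³ m = 152 m/s:
V = [−fR + √((fR)² + 4 fR V_g)]/2 = [−152 + √(152² + 4×152×54.1)]/2 = 42.3 m/s
Subgeostrophic (V < V_g = 54.1 m/s), as expected around a low.

42 m/s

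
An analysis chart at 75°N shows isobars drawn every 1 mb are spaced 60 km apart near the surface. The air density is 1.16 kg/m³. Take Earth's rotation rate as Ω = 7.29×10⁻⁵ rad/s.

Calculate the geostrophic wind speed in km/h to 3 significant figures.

36.7 km/h

Coriolis parameter at 75°N:
f = 2Ω sin φ = 2 × 7.29×10⁻⁵ × sin 75° = 1.41×10⁻⁴ s⁻¹
Pressure gradient: |∂P/∂n| = 100 Pa / 60000 m = 1.67×10⁻³ Pa/m
Geostrophic balance (pressure-gradient force = Coriolis force):
V_g = (1/(fρ)) |∂P/∂n| = 1.67×10⁻³ / (1.41×10⁻⁴ × 1.16) = 10.2 m/s
Converting: 10.2 m/s × 3.6 = 36.7 km/h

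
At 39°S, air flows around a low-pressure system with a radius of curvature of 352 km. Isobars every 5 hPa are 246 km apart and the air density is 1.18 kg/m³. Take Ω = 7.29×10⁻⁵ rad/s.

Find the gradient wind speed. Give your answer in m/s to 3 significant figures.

13.3 m/s

Coriolis parameter at 39°S:
f = 2Ω sin φ = 2 × 7.29×10⁻⁵ × sin 39° = 9.18×10⁻⁵ s⁻¹
Pressure gradient: |∂P/∂n| = 500 Pa / 246000 m = 2.03×10⁻³ Pa/m
Geostrophic speed: V_g = |∂P/∂n|/(fρ) = 2.03×10⁻³/(9.18×10⁻⁵ × 1.18) = 18.8 m/s
Around a low, centrifugal force acts outward with Coriolis, so pressure-gradient force balances both:
(1/ρ)|∂P/∂n| = fV + V²/R  →  V² + fR·V − fR·V_g = 0
With fR = 9.18×10⁻⁵ × 352×10³ m = 32.3 m/s:
V = [−fR + √((fR)² + 4 fR V_g)]/2 = [−32.3 + √(32.3² + 4×32.3×18.8)]/2 = 13.3 m/s
Subgeostrophic (V < V_g = 18.8 m/s), as expected around a low.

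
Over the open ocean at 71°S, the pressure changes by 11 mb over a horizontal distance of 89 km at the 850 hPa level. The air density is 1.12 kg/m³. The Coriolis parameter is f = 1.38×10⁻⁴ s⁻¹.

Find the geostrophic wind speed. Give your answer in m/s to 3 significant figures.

Pressure gradient: |∂P/∂n| = 1100 Pa / 89000 m = 1.24×10⁻² Pa/m
Geostrophic balance (pressure-gradient force = Coriolis force):
V_g = (1/(fρ)) |∂P/∂n| = 1.24×10⁻² / (1.38×10⁻⁴ × 1.12) = 80.0 m/s

80.0 m/s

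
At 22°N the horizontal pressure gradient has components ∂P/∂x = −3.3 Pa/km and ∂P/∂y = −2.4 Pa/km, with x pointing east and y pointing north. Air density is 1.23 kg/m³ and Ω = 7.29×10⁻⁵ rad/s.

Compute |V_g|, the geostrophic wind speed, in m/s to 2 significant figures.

61 m/s

Coriolis parameter at 22°N:
f = 2Ω sin φ = 2 × 7.29×10⁻⁵ × sin 22° = 5.46×10⁻⁵ s⁻¹
Component geostrophic relations (x east, y north):
u_g = −(1/(fρ)) ∂P/∂y,  v_g = (1/(fρ)) ∂P/∂x
u_g = −(−2.4×10⁻³)/(5.46×10⁻⁵ × 1.23) = 35.7 m/s;  v_g = (−3.3×10⁻³)/(5.46×10⁻⁵ × 1.23) = −49.1 m/s
|V_g| = √(u_g² + v_g²) = 60.7 m/s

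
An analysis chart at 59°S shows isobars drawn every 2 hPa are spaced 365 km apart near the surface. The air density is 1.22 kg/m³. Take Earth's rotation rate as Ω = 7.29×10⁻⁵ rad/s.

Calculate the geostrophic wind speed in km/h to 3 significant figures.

Coriolis parameter at 59°S:
f = 2Ω sin φ = 2 × 7.29×10⁻⁵ × sin 59° = 1.25×10⁻⁴ s⁻¹
Pressure gradient: |∂P/∂n| = 200 Pa / 365000 m = 5.48×10⁻⁴ Pa/m
Geostrophic balance (pressure-gradient force = Coriolis force):
V_g = (1/(fρ)) |∂P/∂n| = 5.48×10⁻⁴ / (1.25×10⁻⁴ × 1.22) = 3.59 m/s
Converting: 3.59 m/s × 3.6 = 12.9 km/h

12.9 km/h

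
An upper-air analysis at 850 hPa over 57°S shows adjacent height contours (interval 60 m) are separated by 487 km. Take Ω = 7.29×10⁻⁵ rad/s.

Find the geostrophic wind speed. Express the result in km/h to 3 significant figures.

35.6 km/h

Coriolis parameter at 57°S:
f = 2Ω sin φ = 2 × 7.29×10⁻⁵ × sin 57° = 1.22×10⁻⁴ s⁻¹
Height gradient: |∂Z/∂n| = 60 m / 487000 m = 1.23×10⁻⁴
On a pressure surface, geostrophic balance gives V_g = (g/f)|∂Z/∂n|:
V_g = 9.81 × 1.23×10⁻⁴ / 1.22×10⁻⁴ = 9.88 m/s
Converting: 9.88 m/s × 3.6 = 35.6 km/h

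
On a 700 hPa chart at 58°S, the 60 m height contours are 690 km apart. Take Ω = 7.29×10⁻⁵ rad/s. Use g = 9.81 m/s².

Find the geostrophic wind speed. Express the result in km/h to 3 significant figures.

Coriolis parameter at 58°S:
f = 2Ω sin φ = 2 × 7.29×10⁻⁵ × sin 58° = 1.24×10⁻⁴ s⁻¹
Height gradient: |∂Z/∂n| = 60 m / 690000 m = 8.70×10⁻⁵
On a pressure surface, geostrophic balance gives V_g = (g/f)|∂Z/∂n|:
V_g = 9.81 × 8.70×10⁻⁵ / 1.24×10⁻⁴ = 6.90 m/s
Converting: 6.90 m/s × 3.6 = 24.8 km/h

24.8 km/h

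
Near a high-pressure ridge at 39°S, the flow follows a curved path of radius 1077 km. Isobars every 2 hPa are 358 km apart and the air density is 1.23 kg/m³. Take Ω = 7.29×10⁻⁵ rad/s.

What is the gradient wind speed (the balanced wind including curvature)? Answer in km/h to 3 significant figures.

Coriolis parameter at 39°S:
f = 2Ω sin φ = 2 × 7.29×10⁻⁵ × sin 39° = 9.18×10⁻⁵ s⁻¹
Pressure gradient: |∂P/∂n| = 200 Pa / 358000 m = 5.59×10⁻⁴ Pa/m
Geostrophic speed: V_g = |∂P/∂n|/(fρ) = 5.59×10⁻⁴/(9.18×10⁻⁵ × 1.23) = 4.95 m/s
Around a high, pressure-gradient force acts outward with centrifugal, so Coriolis balances both:
fV = (1/ρ)|∂P/∂n| + V²/R  →  V² − fR·V + fR·V_g = 0
With fR = 9.18×10⁻⁵ × 1077×10³ m = 98.8 m/s:
V = [fR − √((fR)² − 4 fR V_g)]/2 = [98.8 − √(98.8² − 4×98.8×4.95)]/2 = 5.23 m/s
Supergeostrophic (V > V_g = 4.95 m/s), as expected around a high.
Converting: 5.23 m/s × 3.6 = 18.8 km/h

18.8 km/h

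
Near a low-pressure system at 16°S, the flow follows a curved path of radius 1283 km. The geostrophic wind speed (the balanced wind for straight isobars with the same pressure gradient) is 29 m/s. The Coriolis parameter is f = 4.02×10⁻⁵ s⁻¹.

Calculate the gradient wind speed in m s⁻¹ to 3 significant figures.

20.7 m s⁻¹

Around a low, centrifugal force acts outward with Coriolis, so pressure-gradient force balances both:
(1/ρ)|∂P/∂n| = fV + V²/R  →  V² + fR·V − fR·V_g = 0
With fR = 4.02×10⁻⁵ × 1283×10³ m = 51.6 m/s:
V = [−fR + √((fR)² + 4 fR V_g)]/2 = [−51.6 + √(51.6² + 4×51.6×29)]/2 = 20.7 m/s
Subgeostrophic (V < V_g = 29 m/s), as expected around a low.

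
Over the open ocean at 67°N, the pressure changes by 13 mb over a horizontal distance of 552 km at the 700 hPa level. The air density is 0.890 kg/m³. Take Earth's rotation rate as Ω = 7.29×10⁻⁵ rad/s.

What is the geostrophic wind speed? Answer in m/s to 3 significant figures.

19.7 m/s

Coriolis parameter at 67°N:
f = 2Ω sin φ = 2 × 7.29×10⁻⁵ × sin 67° = 1.34×10⁻⁴ s⁻¹
Pressure gradient: |∂P/∂n| = 1300 Pa / 552000 m = 2.36×10⁻³ Pa/m
Geostrophic balance (pressure-gradient force = Coriolis force):
V_g = (1/(fρ)) |∂P/∂n| = 2.36×10⁻³ / (1.34×10⁻⁴ × 0.890) = 19.7 m/s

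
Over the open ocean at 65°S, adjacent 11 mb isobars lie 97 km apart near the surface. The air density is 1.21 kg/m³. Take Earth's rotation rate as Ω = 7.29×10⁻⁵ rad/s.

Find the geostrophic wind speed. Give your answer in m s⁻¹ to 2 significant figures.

71 m s⁻¹

Coriolis parameter at 65°S:
f = 2Ω sin φ = 2 × 7.29×10⁻⁵ × sin 65° = 1.32×10⁻⁴ s⁻¹
Pressure gradient: |∂P/∂n| = 1100 Pa / 97000 m = 1.13×10⁻² Pa/m
Geostrophic balance (pressure-gradient force = Coriolis force):
V_g = (1/(fρ)) |∂P/∂n| = 1.13×10⁻² / (1.32×10⁻⁴ × 1.21) = 70.9 m/s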